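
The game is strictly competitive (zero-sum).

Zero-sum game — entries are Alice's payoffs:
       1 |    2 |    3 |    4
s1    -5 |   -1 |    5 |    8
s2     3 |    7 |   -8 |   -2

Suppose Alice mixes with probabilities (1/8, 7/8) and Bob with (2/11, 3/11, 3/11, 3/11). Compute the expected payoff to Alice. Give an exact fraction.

5/88

Against (2/11, 3/11, 3/11, 3/11), each row's expected payoff is s1: 26/11; s2: -3/11.
Taking the (1/8, 7/8)-weighted average: (1/8)·(26/11) + (7/8)·(-3/11) = 5/88.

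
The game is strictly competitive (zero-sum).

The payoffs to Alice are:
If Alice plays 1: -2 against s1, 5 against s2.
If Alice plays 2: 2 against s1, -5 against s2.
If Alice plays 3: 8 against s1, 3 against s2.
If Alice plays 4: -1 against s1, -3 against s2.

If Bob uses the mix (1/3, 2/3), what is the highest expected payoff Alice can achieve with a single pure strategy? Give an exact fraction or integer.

14/3

1: (-2)·(1/3) + (5)·(2/3) = 8/3.
2: (2)·(1/3) + (-5)·(2/3) = -8/3.
3: (8)·(1/3) + (3)·(2/3) = 14/3.
4: (-1)·(1/3) + (-3)·(2/3) = -7/3.
The best pure response is 3 with expected payoff 14/3.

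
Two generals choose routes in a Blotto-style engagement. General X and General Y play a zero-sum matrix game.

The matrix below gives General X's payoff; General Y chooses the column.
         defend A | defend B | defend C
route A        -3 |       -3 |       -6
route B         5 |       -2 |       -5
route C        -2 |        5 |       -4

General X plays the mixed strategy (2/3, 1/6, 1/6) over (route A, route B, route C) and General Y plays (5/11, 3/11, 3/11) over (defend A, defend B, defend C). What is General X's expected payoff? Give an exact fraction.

-57/22

Against (5/11, 3/11, 3/11), each row's expected payoff is route A: -42/11; route B: 4/11; route C: -7/11.
Taking the (2/3, 1/6, 1/6)-weighted average: (2/3)·(-42/11) + (1/6)·(4/11) + (1/6)·(-7/11) = -57/22.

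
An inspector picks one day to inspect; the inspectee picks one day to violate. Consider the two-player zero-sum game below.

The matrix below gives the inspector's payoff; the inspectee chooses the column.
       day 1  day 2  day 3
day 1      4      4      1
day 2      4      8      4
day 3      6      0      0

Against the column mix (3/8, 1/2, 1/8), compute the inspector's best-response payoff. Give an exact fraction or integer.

day 1: (4)·(3/8) + (4)·(1/2) + (1)·(1/8) = 29/8.
day 2: (4)·(3/8) + (8)·(1/2) + (4)·(1/8) = 6.
day 3: (6)·(3/8) + (0)·(1/2) + (0)·(1/8) = 9/4.
The best pure response is day 2 with expected payoff 6.

6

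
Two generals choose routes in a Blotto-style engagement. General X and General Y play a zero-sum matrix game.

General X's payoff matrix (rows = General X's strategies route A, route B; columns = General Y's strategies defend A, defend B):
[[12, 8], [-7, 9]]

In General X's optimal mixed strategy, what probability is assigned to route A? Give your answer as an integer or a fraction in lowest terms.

4/5

Row minima are 8 and -7, so General X's maximin is 8; column maxima are 12 and 9, so General Y's minimax is 9. These differ, so the equilibrium is in mixed strategies.
Let General X play route A with probability p. General Y is indifferent when 12p − 7(1−p) = 8p + 9(1−p), giving p = 4/5.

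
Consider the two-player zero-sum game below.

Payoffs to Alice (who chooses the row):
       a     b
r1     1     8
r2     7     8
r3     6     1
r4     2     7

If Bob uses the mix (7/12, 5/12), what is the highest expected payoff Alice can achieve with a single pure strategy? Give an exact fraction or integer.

89/12

r1: (1)·(7/12) + (8)·(5/12) = 47/12.
r2: (7)·(7/12) + (8)·(5/12) = 89/12.
r3: (6)·(7/12) + (1)·(5/12) = 47/12.
r4: (2)·(7/12) + (7)·(5/12) = 49/12.
The best pure response is r2 with expected payoff 89/12.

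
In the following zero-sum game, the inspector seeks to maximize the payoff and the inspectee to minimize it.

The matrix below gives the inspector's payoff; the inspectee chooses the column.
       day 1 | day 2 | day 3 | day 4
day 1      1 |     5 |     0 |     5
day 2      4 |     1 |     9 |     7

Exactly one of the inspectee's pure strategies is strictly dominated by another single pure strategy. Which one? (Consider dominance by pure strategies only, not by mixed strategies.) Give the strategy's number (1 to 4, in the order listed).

4

The inspectee prefers columns that give the inspector less. Compare day 4 with day 1: 1 < 5, 4 < 7.
So day 1 strictly dominates day 4 for the inspectee; day 4 is strictly dominated.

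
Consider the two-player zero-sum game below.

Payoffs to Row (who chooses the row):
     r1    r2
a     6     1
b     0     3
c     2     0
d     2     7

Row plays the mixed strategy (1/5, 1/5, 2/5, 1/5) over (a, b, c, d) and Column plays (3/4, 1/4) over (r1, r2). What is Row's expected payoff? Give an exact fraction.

Against (3/4, 1/4), each row's expected payoff is a: 19/4; b: 3/4; c: 3/2; d: 13/4.
Taking the (1/5, 1/5, 2/5, 1/5)-weighted average: (1/5)·(19/4) + (1/5)·(3/4) + (2/5)·(3/2) + (1/5)·(13/4) = 47/20.

47/20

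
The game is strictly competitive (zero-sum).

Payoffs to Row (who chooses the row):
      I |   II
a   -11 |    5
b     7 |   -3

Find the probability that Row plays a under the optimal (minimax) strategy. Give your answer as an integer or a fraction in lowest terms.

Row minima are -11 and -3, so Row's maximin is -3; column maxima are 7 and 5, so Column's minimax is 5. These differ, so the equilibrium is in mixed strategies.
Let Row play a with probability p. Column is indifferent when −11p + 7(1−p) = 5p − 3(1−p), giving p = 5/13.

5/13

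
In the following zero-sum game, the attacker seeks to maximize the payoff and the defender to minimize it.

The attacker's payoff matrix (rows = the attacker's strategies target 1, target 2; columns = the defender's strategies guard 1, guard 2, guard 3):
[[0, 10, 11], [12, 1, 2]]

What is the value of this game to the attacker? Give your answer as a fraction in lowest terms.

Column guard 3 is strictly dominated by guard 2 for the defender (it gives the attacker more in every row).
The remaining 2×2 game on (target 1, target 2) × (guard 1, guard 2) has no saddle point. Let the attacker play target 1 with probability p; indifference gives 12(1−p) = 10p + (1−p), so p = 11/21.
Similarly the defender's optimal q on guard 1 is 3/7, and the value is 0·(3/7) + (10)·(4/7) = 40/7.

40/7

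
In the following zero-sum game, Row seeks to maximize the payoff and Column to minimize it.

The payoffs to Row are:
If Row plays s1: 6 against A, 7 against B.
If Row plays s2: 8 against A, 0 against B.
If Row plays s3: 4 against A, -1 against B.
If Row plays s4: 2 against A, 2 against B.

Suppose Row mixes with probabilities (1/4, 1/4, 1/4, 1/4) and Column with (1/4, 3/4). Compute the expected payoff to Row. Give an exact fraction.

11/4

Against (1/4, 3/4), each row's expected payoff is s1: 27/4; s2: 2; s3: 1/4; s4: 2.
Taking the (1/4, 1/4, 1/4, 1/4)-weighted average: (1/4)·(27/4) + (1/4)·(2) + (1/4)·(1/4) + (1/4)·(2) = 11/4.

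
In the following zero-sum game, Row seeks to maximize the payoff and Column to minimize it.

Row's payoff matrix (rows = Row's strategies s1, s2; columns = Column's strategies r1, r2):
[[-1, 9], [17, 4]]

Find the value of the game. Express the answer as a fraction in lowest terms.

Row minima are -1 and 4, so Row's maximin is 4; column maxima are 17 and 9, so Column's minimax is 9. These differ, so the equilibrium is in mixed strategies.
Let Row play s1 with probability p. Column is indifferent when −p + 17(1−p) = 9p + 4(1−p), giving p = 13/23.
Let Column play r1 with probability q. Row is indifferent when −q + 9(1−q) = 17q + 4(1−q), giving q = 5/23.
The value is -1·(5/23) + (9)·(18/23) = 157/23.

157/23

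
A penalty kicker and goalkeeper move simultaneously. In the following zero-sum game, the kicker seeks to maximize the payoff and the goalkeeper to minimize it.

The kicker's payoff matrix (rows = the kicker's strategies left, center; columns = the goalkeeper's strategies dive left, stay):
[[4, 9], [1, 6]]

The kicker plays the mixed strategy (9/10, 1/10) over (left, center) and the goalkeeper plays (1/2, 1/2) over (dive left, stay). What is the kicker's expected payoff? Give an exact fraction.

Against (1/2, 1/2), each row's expected payoff is left: 13/2; center: 7/2.
Taking the (9/10, 1/10)-weighted average: (9/10)·(13/2) + (1/10)·(7/2) = 31/5.

31/5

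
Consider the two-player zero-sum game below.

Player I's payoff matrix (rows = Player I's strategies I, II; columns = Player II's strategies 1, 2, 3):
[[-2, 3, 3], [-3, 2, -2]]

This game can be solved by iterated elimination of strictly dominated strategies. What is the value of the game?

Row II is strictly dominated by row I (-2>-3, 3>2, 3>-2); eliminate II.
Column 2 is strictly dominated by 1 for Player II (-2<3); eliminate 2.
Column 3 is strictly dominated by 1 for Player II (-2<3); eliminate 3.
Only (I, 1) remains, with payoff -2.

-2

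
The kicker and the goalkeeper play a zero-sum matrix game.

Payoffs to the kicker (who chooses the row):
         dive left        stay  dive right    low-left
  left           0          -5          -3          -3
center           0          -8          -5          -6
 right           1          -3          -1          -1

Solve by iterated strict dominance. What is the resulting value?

Column dive right is strictly dominated by stay for the goalkeeper (-5<-3, -8<-5, -3<-1); eliminate dive right.
Row center is strictly dominated by row right (1>0, -3>-8, -1>-6); eliminate center.
Column low-left is strictly dominated by stay for the goalkeeper (-5<-3, -3<-1); eliminate low-left.
Row left is strictly dominated by row right (1>0, -3>-5); eliminate left.
Column dive left is strictly dominated by stay for the goalkeeper (-3<1); eliminate dive left.
Only (right, stay) remains, with payoff -3.

-3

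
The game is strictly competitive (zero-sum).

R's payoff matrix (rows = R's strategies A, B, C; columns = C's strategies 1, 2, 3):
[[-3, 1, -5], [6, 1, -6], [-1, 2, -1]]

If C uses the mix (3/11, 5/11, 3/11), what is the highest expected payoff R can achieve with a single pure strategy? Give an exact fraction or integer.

5/11

A: (-3)·(3/11) + (1)·(5/11) + (-5)·(3/11) = -19/11.
B: (6)·(3/11) + (1)·(5/11) + (-6)·(3/11) = 5/11.
C: (-1)·(3/11) + (2)·(5/11) + (-1)·(3/11) = 4/11.
The best pure response is B with expected payoff 5/11.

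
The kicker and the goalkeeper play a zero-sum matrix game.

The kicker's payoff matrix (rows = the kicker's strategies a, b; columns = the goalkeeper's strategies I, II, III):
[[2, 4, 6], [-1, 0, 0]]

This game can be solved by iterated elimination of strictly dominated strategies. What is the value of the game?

Column III is strictly dominated by I for the goalkeeper (2<6, -1<0); eliminate III.
Column II is strictly dominated by I for the goalkeeper (2<4, -1<0); eliminate II.
Row b is strictly dominated by row a (2>-1); eliminate b.
Only (a, I) remains, with payoff 2.

2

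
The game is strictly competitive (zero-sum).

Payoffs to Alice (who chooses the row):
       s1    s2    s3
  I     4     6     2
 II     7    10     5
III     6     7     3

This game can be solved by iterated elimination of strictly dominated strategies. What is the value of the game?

5

Column s1 is strictly dominated by s3 for Bob (2<4, 5<7, 3<6); eliminate s1.
Row I is strictly dominated by row II (10>6, 5>2); eliminate I.
Column s2 is strictly dominated by s3 for Bob (5<10, 3<7); eliminate s2.
Row III is strictly dominated by row II (5>3); eliminate III.
Only (II, s3) remains, with payoff 5.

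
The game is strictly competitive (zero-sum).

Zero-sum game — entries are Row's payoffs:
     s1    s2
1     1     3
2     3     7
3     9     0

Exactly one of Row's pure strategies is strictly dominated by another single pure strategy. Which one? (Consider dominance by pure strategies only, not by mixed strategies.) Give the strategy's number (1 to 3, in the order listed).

Compare 1 with 2: 3 > 1, 7 > 3.
So 2 strictly dominates 1 for Row; 1 is strictly dominated.

1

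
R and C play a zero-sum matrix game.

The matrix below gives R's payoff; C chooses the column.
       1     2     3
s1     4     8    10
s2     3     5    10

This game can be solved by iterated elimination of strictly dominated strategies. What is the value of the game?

Column 2 is strictly dominated by 1 for C (4<8, 3<5); eliminate 2.
Column 3 is strictly dominated by 1 for C (4<10, 3<10); eliminate 3.
Row s2 is strictly dominated by row s1 (4>3); eliminate s2.
Only (s1, 1) remains, with payoff 4.

4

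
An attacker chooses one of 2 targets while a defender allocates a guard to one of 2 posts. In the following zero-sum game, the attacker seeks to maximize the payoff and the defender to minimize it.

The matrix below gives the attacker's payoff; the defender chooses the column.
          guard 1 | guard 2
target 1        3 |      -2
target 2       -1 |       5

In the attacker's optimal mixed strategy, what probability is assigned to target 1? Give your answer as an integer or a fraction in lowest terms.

6/11

Row minima are -2 and -1, so the attacker's maximin is -1; column maxima are 3 and 5, so the defender's minimax is 3. These differ, so the equilibrium is in mixed strategies.
Let the attacker play target 1 with probability p. The defender is indifferent when 3p − (1−p) = −2p + 5(1−p), giving p = 6/11.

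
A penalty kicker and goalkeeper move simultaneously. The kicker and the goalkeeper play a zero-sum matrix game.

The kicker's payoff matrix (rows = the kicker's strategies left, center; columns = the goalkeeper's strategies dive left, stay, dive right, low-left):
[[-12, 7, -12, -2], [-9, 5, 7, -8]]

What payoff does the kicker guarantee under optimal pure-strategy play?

Row minima: -12, -9 → the kicker's maximin is -9.
Column maxima: -9, 7, 7, -2 → the goalkeeper's minimax is -9.
They coincide at (center, dive left), so the value is -9.

-9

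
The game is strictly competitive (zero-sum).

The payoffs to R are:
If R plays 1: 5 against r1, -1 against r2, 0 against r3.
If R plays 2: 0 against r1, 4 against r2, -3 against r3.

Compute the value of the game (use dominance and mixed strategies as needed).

Column r1 is strictly dominated by r3 for C (it gives R more in every row).
The remaining 2×2 game on (1, 2) × (r2, r3) has no saddle point. Let R play 1 with probability p; indifference gives −p + 4(1−p) = −3(1−p), so p = 7/8.
Similarly C's optimal q on r2 is 3/8, and the value is -1·(3/8) + (0)·(5/8) = -3/8.

-3/8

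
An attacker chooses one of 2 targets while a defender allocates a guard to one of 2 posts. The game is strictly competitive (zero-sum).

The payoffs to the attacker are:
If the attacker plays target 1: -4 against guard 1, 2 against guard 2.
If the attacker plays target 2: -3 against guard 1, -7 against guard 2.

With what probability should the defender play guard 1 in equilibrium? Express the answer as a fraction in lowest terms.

Row minima are -4 and -7, so the attacker's maximin is -4; column maxima are -3 and 2, so the defender's minimax is -3. These differ, so the equilibrium is in mixed strategies.
Let the defender play guard 1 with probability q. The attacker is indifferent when −4q + 2(1−q) = −3q − 7(1−q), giving q = 9/10.

9/10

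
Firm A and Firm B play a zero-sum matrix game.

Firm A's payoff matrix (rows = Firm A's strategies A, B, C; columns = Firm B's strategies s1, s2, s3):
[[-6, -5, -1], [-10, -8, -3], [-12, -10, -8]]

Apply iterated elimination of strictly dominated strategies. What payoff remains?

-6

Row C is strictly dominated by row A (-6>-12, -5>-10, -1>-8); eliminate C.
Row B is strictly dominated by row A (-6>-10, -5>-8, -1>-3); eliminate B.
Column s2 is strictly dominated by s1 for Firm B (-6<-5); eliminate s2.
Column s3 is strictly dominated by s1 for Firm B (-6<-1); eliminate s3.
Only (A, s1) remains, with payoff -6.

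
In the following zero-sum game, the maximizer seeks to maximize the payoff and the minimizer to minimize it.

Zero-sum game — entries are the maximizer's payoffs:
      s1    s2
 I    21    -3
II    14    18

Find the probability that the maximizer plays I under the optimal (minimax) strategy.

Row minima are -3 and 14, so the maximizer's maximin is 14; column maxima are 21 and 18, so the minimizer's minimax is 18. These differ, so the equilibrium is in mixed strategies.
Let the maximizer play I with probability p. The minimizer is indifferent when 21p + 14(1−p) = −3p + 18(1−p), giving p = 1/7.

1/7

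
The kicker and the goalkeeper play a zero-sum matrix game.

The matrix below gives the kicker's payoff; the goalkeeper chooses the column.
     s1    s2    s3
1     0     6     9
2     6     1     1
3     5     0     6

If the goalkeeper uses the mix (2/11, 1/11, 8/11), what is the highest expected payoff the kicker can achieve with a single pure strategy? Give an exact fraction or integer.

78/11

1: (0)·(2/11) + (6)·(1/11) + (9)·(8/11) = 78/11.
2: (6)·(2/11) + (1)·(1/11) + (1)·(8/11) = 21/11.
3: (5)·(2/11) + (0)·(1/11) + (6)·(8/11) = 58/11.
The best pure response is 1 with expected payoff 78/11.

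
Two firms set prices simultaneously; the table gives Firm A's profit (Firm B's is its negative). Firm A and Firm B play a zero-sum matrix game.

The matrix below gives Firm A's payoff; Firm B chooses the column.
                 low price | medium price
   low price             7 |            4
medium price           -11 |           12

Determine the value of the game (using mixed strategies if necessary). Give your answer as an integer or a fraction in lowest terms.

64/13

Row minima are 4 and -11, so Firm A's maximin is 4; column maxima are 7 and 12, so Firm B's minimax is 7. These differ, so the equilibrium is in mixed strategies.
Let Firm A play low price with probability p. Firm B is indifferent when 7p − 11(1−p) = 4p + 12(1−p), giving p = 23/26.
Let Firm B play low price with probability q. Firm A is indifferent when 7q + 4(1−q) = −11q + 12(1−q), giving q = 4/13.
The value is 7·(4/13) + (4)·(9/13) = 64/13.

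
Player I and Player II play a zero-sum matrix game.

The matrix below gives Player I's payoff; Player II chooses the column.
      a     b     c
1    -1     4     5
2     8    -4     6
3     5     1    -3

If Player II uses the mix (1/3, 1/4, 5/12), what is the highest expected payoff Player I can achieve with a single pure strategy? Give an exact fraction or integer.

25/6

1: (-1)·(1/3) + (4)·(1/4) + (5)·(5/12) = 11/4.
2: (8)·(1/3) + (-4)·(1/4) + (6)·(5/12) = 25/6.
3: (5)·(1/3) + (1)·(1/4) + (-3)·(5/12) = 2/3.
The best pure response is 2 with expected payoff 25/6.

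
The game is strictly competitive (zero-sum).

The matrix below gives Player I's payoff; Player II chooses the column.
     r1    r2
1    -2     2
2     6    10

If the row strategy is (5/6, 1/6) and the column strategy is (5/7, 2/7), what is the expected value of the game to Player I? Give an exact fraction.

10/21

Against (5/7, 2/7), each row's expected payoff is 1: -6/7; 2: 50/7.
Taking the (5/6, 1/6)-weighted average: (5/6)·(-6/7) + (1/6)·(50/7) = 10/21.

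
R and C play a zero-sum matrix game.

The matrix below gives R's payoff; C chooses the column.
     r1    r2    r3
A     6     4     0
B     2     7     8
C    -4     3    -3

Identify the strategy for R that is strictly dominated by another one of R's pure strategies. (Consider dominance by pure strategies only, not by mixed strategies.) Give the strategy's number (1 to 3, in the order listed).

3

Compare C with A: 6 > -4, 4 > 3, 0 > -3.
So A strictly dominates C for R; C is strictly dominated.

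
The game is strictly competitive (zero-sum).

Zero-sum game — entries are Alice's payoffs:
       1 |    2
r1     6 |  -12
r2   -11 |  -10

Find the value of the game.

Row minima are -12 and -11, so Alice's maximin is -11; column maxima are 6 and -10, so Bob's minimax is -10. These differ, so the equilibrium is in mixed strategies.
Let Alice play r1 with probability p. Bob is indifferent when 6p − 11(1−p) = −12p − 10(1−p), giving p = 1/19.
Let Bob play 1 with probability q. Alice is indifferent when 6q − 12(1−q) = −11q − 10(1−q), giving q = 2/19.
The value is 6·(2/19) + (-12)·(17/19) = -192/19.

-192/19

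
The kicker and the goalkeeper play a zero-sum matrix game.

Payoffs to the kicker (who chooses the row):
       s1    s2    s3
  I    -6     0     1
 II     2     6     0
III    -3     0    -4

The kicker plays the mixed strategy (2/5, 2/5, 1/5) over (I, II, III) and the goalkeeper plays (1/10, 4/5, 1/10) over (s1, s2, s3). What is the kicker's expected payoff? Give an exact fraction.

83/50

Against (1/10, 4/5, 1/10), each row's expected payoff is I: -1/2; II: 5; III: -7/10.
Taking the (2/5, 2/5, 1/5)-weighted average: (2/5)·(-1/2) + (2/5)·(5) + (1/5)·(-7/10) = 83/50.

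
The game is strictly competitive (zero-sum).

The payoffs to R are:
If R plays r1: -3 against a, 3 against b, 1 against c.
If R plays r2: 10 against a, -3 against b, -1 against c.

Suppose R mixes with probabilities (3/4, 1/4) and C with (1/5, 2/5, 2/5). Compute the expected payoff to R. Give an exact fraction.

Against (1/5, 2/5, 2/5), each row's expected payoff is r1: 1; r2: 2/5.
Taking the (3/4, 1/4)-weighted average: (3/4)·(1) + (1/4)·(2/5) = 17/20.

17/20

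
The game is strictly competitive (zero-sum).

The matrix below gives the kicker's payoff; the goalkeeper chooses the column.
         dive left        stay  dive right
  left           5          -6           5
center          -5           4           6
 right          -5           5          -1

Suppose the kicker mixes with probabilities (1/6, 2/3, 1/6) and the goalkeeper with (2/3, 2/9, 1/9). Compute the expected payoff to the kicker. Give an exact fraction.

-31/27

Against (2/3, 2/9, 1/9), each row's expected payoff is left: 23/9; center: -16/9; right: -7/3.
Taking the (1/6, 2/3, 1/6)-weighted average: (1/6)·(23/9) + (2/3)·(-16/9) + (1/6)·(-7/3) = -31/27.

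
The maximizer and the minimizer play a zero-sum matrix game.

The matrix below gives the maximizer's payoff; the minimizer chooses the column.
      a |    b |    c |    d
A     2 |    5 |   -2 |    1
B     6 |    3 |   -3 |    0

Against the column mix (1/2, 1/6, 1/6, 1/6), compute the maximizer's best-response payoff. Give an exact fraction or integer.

A: (2)·(1/2) + (5)·(1/6) + (-2)·(1/6) + (1)·(1/6) = 5/3.
B: (6)·(1/2) + (3)·(1/6) + (-3)·(1/6) + (0)·(1/6) = 3.
The best pure response is B with expected payoff 3.

3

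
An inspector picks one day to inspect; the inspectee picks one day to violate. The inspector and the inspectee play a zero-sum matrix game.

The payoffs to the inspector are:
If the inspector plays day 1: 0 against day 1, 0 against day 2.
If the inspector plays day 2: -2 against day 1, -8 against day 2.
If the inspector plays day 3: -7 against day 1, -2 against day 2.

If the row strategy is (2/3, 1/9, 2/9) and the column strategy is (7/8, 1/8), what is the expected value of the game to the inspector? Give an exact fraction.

Against (7/8, 1/8), each row's expected payoff is day 1: 0; day 2: -11/4; day 3: -51/8.
Taking the (2/3, 1/9, 2/9)-weighted average: (2/3)·(0) + (1/9)·(-11/4) + (2/9)·(-51/8) = -31/18.

-31/18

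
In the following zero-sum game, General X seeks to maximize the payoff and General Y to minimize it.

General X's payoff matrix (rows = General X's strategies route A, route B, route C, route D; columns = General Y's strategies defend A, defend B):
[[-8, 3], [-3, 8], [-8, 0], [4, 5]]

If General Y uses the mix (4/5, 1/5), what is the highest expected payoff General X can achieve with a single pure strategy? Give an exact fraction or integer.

21/5

route A: (-8)·(4/5) + (3)·(1/5) = -29/5.
route B: (-3)·(4/5) + (8)·(1/5) = -4/5.
route C: (-8)·(4/5) + (0)·(1/5) = -32/5.
route D: (4)·(4/5) + (5)·(1/5) = 21/5.
The best pure response is route D with expected payoff 21/5.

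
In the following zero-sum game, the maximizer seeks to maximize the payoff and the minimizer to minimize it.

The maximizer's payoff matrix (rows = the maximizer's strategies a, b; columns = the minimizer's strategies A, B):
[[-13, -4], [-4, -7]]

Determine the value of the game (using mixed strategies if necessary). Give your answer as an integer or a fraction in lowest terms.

-25/4

Row minima are -13 and -7, so the maximizer's maximin is -7; column maxima are -4 and -4, so the minimizer's minimax is -4. These differ, so the equilibrium is in mixed strategies.
Let the maximizer play a with probability p. The minimizer is indifferent when −13p − 4(1−p) = −4p − 7(1−p), giving p = 1/4.
Let the minimizer play A with probability q. The maximizer is indifferent when −13q − 4(1−q) = −4q − 7(1−q), giving q = 1/4.
The value is -13·(1/4) + (-4)·(3/4) = -25/4.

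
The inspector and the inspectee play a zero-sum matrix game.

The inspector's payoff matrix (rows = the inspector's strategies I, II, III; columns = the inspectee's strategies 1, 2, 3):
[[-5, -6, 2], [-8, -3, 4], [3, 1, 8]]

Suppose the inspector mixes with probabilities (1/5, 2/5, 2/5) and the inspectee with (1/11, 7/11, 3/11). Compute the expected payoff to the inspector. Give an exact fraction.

Against (1/11, 7/11, 3/11), each row's expected payoff is I: -41/11; II: -17/11; III: 34/11.
Taking the (1/5, 2/5, 2/5)-weighted average: (1/5)·(-41/11) + (2/5)·(-17/11) + (2/5)·(34/11) = -7/55.

-7/55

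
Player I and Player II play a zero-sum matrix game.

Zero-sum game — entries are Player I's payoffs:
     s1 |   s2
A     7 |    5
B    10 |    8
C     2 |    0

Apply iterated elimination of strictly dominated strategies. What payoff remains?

Row C is strictly dominated by row A (7>2, 5>0); eliminate C.
Row A is strictly dominated by row B (10>7, 8>5); eliminate A.
Column s1 is strictly dominated by s2 for Player II (8<10); eliminate s1.
Only (B, s2) remains, with payoff 8.

8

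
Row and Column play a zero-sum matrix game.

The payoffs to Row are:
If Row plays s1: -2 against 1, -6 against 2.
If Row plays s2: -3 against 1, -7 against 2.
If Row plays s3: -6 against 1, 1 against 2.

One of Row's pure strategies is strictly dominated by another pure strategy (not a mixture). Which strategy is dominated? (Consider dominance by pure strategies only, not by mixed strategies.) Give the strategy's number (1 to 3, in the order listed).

2

Compare s2 with s1: -2 > -3, -6 > -7.
So s1 strictly dominates s2 for Row; s2 is strictly dominated.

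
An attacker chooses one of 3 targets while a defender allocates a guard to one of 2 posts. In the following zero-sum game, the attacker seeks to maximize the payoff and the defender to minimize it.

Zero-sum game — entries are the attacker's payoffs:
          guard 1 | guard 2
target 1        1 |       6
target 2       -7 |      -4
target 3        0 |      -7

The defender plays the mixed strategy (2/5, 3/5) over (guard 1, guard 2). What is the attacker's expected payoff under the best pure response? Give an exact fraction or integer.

4

target 1: (1)·(2/5) + (6)·(3/5) = 4.
target 2: (-7)·(2/5) + (-4)·(3/5) = -26/5.
target 3: (0)·(2/5) + (-7)·(3/5) = -21/5.
The best pure response is target 1 with expected payoff 4.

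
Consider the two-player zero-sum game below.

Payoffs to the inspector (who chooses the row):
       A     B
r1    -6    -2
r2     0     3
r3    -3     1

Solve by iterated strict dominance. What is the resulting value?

0

Row r1 is strictly dominated by row r2 (0>-6, 3>-2); eliminate r1.
Row r3 is strictly dominated by row r2 (0>-3, 3>1); eliminate r3.
Column B is strictly dominated by A for the inspectee (0<3); eliminate B.
Only (r2, A) remains, with payoff 0.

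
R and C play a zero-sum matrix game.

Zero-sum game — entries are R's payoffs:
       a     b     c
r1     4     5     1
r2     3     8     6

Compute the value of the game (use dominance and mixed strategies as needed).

Column b is strictly dominated by a for C (it gives R more in every row).
The remaining 2×2 game on (r1, r2) × (a, c) has no saddle point. Let R play r1 with probability p; indifference gives 4p + 3(1−p) = p + 6(1−p), so p = 1/2.
Similarly C's optimal q on a is 5/6, and the value is 4·(5/6) + (1)·(1/6) = 7/2.

7/2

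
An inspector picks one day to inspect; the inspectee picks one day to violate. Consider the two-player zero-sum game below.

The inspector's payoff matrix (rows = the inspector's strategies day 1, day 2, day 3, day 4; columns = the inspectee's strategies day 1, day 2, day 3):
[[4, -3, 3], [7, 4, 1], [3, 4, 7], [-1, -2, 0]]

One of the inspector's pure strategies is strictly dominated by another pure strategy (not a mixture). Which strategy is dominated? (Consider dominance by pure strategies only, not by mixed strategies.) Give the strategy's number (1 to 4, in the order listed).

4

Compare day 4 with day 2: 7 > -1, 4 > -2, 1 > 0.
So day 2 strictly dominates day 4 for the inspector; day 4 is strictly dominated.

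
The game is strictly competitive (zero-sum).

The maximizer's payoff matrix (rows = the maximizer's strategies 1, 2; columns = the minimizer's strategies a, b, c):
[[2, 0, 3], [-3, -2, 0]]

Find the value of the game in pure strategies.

0

Row minima: 0, -3 → the maximizer's maximin is 0.
Column maxima: 2, 0, 3 → the minimizer's minimax is 0.
They coincide at (1, b), so the value is 0.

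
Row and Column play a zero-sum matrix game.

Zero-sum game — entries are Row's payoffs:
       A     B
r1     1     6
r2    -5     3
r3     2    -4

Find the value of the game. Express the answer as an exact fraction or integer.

Row r2 is strictly dominated by row r1, so Row never plays it.
The remaining 2×2 game on (r1, r3) × (A, B) has no saddle point. Let Row play r1 with probability p; indifference gives p + 2(1−p) = 6p − 4(1−p), so p = 6/11.
Similarly Column's optimal q on A is 10/11, and the value is 1·(10/11) + (6)·(1/11) = 16/11.

16/11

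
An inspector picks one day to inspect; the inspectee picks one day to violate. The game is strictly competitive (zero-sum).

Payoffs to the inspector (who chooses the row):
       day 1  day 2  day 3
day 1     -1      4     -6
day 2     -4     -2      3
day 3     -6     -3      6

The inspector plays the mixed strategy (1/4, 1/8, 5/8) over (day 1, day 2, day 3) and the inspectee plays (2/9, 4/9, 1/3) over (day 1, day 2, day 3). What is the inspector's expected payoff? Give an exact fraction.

Against (2/9, 4/9, 1/3), each row's expected payoff is day 1: -4/9; day 2: -7/9; day 3: -2/3.
Taking the (1/4, 1/8, 5/8)-weighted average: (1/4)·(-4/9) + (1/8)·(-7/9) + (5/8)·(-2/3) = -5/8.

-5/8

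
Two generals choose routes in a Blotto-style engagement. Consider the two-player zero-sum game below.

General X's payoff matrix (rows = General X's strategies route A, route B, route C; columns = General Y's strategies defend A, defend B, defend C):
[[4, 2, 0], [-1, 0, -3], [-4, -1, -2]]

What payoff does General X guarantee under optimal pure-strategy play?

Row minima: 0, -3, -4 → General X's maximin is 0.
Column maxima: 4, 2, 0 → General Y's minimax is 0.
They coincide at (route A, defend C), so the value is 0.

0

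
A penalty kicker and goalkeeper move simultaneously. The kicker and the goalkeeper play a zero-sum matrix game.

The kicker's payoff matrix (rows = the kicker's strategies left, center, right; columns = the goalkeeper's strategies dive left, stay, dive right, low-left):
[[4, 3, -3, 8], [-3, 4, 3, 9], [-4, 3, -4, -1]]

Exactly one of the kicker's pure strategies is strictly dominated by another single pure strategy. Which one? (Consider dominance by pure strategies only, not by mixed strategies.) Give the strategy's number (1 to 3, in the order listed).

Compare right with center: -3 > -4, 4 > 3, 3 > -4, 9 > -1.
So center strictly dominates right for the kicker; right is strictly dominated.

3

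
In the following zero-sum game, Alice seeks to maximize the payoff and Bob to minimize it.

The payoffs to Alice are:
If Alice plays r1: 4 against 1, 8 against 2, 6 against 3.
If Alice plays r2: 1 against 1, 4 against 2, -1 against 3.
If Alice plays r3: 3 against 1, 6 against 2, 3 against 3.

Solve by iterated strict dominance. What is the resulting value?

4

Column 2 is strictly dominated by 1 for Bob (4<8, 1<4, 3<6); eliminate 2.
Row r2 is strictly dominated by row r1 (4>1, 6>-1); eliminate r2.
Row r3 is strictly dominated by row r1 (4>3, 6>3); eliminate r3.
Column 3 is strictly dominated by 1 for Bob (4<6); eliminate 3.
Only (r1, 1) remains, with payoff 4.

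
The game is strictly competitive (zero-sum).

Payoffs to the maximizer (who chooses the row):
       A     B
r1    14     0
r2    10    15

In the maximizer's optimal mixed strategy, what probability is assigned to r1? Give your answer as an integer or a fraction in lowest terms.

5/19

Row minima are 0 and 10, so the maximizer's maximin is 10; column maxima are 14 and 15, so the minimizer's minimax is 14. These differ, so the equilibrium is in mixed strategies.
Let the maximizer play r1 with probability p. The minimizer is indifferent when 14p + 10(1−p) = 15(1−p), giving p = 5/19.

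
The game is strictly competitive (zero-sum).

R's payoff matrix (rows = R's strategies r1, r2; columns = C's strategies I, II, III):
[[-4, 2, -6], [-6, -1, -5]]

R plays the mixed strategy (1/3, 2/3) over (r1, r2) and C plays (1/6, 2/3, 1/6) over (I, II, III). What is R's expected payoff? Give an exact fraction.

-16/9

Against (1/6, 2/3, 1/6), each row's expected payoff is r1: -1/3; r2: -5/2.
Taking the (1/3, 2/3)-weighted average: (1/3)·(-1/3) + (2/3)·(-5/2) = -16/9.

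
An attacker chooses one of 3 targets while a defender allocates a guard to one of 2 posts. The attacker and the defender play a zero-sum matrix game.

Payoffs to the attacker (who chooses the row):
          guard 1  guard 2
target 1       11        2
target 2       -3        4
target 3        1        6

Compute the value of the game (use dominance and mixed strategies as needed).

32/7

Row target 2 is strictly dominated by row target 3, so the attacker never plays it.
The remaining 2×2 game on (target 1, target 3) × (guard 1, guard 2) has no saddle point. Let the attacker play target 1 with probability p; indifference gives 11p + (1−p) = 2p + 6(1−p), so p = 5/14.
Similarly the defender's optimal q on guard 1 is 2/7, and the value is 11·(2/7) + (2)·(5/7) = 32/7.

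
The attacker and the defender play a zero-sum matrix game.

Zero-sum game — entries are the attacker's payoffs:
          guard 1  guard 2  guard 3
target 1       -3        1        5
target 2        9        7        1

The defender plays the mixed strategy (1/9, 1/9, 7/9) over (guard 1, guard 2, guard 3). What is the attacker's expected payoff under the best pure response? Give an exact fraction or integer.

target 1: (-3)·(1/9) + (1)·(1/9) + (5)·(7/9) = 11/3.
target 2: (9)·(1/9) + (7)·(1/9) + (1)·(7/9) = 23/9.
The best pure response is target 1 with expected payoff 11/3.

11/3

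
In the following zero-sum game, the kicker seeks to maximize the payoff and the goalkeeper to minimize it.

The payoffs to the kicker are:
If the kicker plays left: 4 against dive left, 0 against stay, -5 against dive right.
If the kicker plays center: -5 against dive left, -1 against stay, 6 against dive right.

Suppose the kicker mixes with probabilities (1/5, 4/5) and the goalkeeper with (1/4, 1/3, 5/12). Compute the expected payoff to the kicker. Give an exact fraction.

31/60

Against (1/4, 1/3, 5/12), each row's expected payoff is left: -13/12; center: 11/12.
Taking the (1/5, 4/5)-weighted average: (1/5)·(-13/12) + (4/5)·(11/12) = 31/60.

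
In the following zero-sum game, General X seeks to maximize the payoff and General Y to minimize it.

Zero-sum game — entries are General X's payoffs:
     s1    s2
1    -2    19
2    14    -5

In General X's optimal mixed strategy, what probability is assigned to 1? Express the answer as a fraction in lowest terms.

Row minima are -2 and -5, so General X's maximin is -2; column maxima are 14 and 19, so General Y's minimax is 14. These differ, so the equilibrium is in mixed strategies.
Let General X play 1 with probability p. General Y is indifferent when −2p + 14(1−p) = 19p − 5(1−p), giving p = 19/40.

19/40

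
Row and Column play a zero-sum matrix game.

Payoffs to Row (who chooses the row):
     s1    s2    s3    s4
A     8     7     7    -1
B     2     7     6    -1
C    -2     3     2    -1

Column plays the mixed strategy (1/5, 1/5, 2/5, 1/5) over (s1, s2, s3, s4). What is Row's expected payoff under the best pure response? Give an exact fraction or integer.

A: (8)·(1/5) + (7)·(1/5) + (7)·(2/5) + (-1)·(1/5) = 28/5.
B: (2)·(1/5) + (7)·(1/5) + (6)·(2/5) + (-1)·(1/5) = 4.
C: (-2)·(1/5) + (3)·(1/5) + (2)·(2/5) + (-1)·(1/5) = 4/5.
The best pure response is A with expected payoff 28/5.

28/5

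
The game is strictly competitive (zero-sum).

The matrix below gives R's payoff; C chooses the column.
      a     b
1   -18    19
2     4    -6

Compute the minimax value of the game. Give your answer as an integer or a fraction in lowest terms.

-32/47

Row minima are -18 and -6, so R's maximin is -6; column maxima are 4 and 19, so C's minimax is 4. These differ, so the equilibrium is in mixed strategies.
Let R play 1 with probability p. C is indifferent when −18p + 4(1−p) = 19p − 6(1−p), giving p = 10/47.
Let C play a with probability q. R is indifferent when −18q + 19(1−q) = 4q − 6(1−q), giving q = 25/47.
The value is -18·(25/47) + (19)·(22/47) = -32/47.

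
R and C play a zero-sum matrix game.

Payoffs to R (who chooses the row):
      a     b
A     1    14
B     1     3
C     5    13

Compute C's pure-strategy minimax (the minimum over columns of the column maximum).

5

The worst case (largest entry) in each column is a: 5, b: 14.
The best (smallest) of these is 5.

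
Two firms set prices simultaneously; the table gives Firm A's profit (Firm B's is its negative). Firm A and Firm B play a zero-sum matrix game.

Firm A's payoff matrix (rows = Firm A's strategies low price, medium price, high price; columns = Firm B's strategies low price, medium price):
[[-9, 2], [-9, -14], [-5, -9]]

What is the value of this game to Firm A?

Row medium price is strictly dominated by row high price, so Firm A never plays it.
The remaining 2×2 game on (low price, high price) × (low price, medium price) has no saddle point. Let Firm A play low price with probability p; indifference gives −9p − 5(1−p) = 2p − 9(1−p), so p = 4/15.
Similarly Firm B's optimal q on low price is 11/15, and the value is -9·(11/15) + (2)·(4/15) = -91/15.

-91/15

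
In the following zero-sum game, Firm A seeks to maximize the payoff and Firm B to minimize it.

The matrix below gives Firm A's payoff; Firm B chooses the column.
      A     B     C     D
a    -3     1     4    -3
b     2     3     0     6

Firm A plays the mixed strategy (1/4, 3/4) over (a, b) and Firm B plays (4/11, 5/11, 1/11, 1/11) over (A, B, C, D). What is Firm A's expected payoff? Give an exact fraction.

81/44

Against (4/11, 5/11, 1/11, 1/11), each row's expected payoff is a: -6/11; b: 29/11.
Taking the (1/4, 3/4)-weighted average: (1/4)·(-6/11) + (3/4)·(29/11) = 81/44.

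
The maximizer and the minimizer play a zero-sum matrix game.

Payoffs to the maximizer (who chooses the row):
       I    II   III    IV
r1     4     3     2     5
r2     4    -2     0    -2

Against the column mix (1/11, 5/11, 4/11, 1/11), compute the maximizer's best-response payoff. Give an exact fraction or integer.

32/11

r1: (4)·(1/11) + (3)·(5/11) + (2)·(4/11) + (5)·(1/11) = 32/11.
r2: (4)·(1/11) + (-2)·(5/11) + (0)·(4/11) + (-2)·(1/11) = -8/11.
The best pure response is r1 with expected payoff 32/11.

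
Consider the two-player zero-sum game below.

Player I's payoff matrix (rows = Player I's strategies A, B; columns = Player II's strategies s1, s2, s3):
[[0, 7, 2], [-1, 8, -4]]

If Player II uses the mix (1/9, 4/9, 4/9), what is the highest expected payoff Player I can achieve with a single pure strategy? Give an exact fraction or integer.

A: (0)·(1/9) + (7)·(4/9) + (2)·(4/9) = 4.
B: (-1)·(1/9) + (8)·(4/9) + (-4)·(4/9) = 5/3.
The best pure response is A with expected payoff 4.

4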